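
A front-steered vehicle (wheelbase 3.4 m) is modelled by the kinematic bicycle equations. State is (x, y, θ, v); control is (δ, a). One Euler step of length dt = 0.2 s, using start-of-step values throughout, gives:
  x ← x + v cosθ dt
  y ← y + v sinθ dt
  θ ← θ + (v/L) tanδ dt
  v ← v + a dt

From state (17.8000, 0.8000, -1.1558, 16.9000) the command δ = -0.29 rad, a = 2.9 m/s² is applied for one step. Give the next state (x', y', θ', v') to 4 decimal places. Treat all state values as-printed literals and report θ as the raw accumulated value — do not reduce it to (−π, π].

(19.1628, -2.2931, -1.4525, 17.4800)

x' = 17.8000 + 16.9000·cos(-1.1558)·0.2 = 19.1628
y' = 0.8000 + 16.9000·sin(-1.1558)·0.2 = -2.2931
θ' = -1.1558 + (16.9000/3.4)·tan(-0.29)·0.2 = -1.4525
v' = 16.9000 + 2.9000·0.2 = 17.4800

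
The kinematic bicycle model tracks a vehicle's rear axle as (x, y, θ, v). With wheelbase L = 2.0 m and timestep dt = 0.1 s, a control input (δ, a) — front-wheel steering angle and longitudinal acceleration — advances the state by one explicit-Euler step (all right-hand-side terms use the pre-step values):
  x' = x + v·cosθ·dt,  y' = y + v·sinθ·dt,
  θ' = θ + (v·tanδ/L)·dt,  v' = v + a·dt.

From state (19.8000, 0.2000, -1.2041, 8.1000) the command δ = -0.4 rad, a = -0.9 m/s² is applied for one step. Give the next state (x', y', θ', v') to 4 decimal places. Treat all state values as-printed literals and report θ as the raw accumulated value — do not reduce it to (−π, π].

x' = 19.8000 + 8.1000·cos(-1.2041)·0.1 = 20.0904
y' = 0.2000 + 8.1000·sin(-1.2041)·0.1 = -0.5561
θ' = -1.2041 + (8.1000/2.0)·tan(-0.4)·0.1 = -1.3753
v' = 8.1000 − 0.9000·0.1 = 8.0100

(20.0904, -0.5561, -1.3753, 8.0100)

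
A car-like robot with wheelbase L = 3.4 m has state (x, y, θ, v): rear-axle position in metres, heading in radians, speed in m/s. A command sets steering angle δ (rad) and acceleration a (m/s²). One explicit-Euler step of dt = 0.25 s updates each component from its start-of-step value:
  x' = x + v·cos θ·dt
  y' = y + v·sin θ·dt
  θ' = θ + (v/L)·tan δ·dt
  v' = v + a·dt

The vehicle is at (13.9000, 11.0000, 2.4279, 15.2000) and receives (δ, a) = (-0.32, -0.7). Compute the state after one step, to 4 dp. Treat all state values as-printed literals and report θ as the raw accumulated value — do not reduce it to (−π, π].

(11.0274, 13.4876, 2.0575, 15.0250)

x' = 13.9000 + 15.2000·cos(2.4279)·0.25 = 11.0274
y' = 11.0000 + 15.2000·sin(2.4279)·0.25 = 13.4876
θ' = 2.4279 + (15.2000/3.4)·tan(-0.32)·0.25 = 2.0575
v' = 15.2000 − 0.7000·0.25 = 15.0250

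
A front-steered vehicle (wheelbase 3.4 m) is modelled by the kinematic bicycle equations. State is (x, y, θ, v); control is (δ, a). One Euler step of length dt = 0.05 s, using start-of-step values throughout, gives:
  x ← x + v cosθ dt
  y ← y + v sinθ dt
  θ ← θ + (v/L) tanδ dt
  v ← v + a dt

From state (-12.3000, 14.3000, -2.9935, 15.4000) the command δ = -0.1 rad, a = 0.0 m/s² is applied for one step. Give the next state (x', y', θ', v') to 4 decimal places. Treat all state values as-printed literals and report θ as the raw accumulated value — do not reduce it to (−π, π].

x' = -12.3000 + 15.4000·cos(-2.9935)·0.05 = -13.0616
y' = 14.3000 + 15.4000·sin(-2.9935)·0.05 = 14.1864
θ' = -2.9935 + (15.4000/3.4)·tan(-0.1)·0.05 = -3.0162
v' = 15.4000 + 0.0000·0.05 = 15.4000

(-13.0616, 14.1864, -3.0162, 15.4000)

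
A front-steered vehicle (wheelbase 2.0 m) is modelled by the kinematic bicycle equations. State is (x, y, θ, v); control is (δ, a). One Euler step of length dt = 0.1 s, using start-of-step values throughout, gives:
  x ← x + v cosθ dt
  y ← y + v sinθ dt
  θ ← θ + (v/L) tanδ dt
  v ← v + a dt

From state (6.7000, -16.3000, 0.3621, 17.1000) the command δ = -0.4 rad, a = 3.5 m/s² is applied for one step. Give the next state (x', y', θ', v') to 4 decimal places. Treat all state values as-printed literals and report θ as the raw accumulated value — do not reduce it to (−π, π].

(8.2991, -15.6943, 0.0006, 17.4500)

x' = 6.7000 + 17.1000·cos(0.3621)·0.1 = 8.2991
y' = -16.3000 + 17.1000·sin(0.3621)·0.1 = -15.6943
θ' = 0.3621 + (17.1000/2.0)·tan(-0.4)·0.1 = 0.0006
v' = 17.1000 + 3.5000·0.1 = 17.4500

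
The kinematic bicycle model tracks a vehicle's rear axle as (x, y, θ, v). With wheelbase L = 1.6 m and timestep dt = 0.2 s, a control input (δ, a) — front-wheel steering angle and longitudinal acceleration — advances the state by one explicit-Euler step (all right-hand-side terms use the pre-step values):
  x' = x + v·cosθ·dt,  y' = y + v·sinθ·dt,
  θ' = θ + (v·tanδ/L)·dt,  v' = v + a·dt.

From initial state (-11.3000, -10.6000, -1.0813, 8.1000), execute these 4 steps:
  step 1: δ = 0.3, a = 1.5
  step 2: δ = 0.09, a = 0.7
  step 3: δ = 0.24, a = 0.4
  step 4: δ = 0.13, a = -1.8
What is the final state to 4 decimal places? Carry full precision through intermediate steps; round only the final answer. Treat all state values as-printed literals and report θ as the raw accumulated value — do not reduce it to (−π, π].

after step 1 (δ=0.3, a=1.5): (-10.538306, -12.029763, -0.768097, 8.400000)
after step 2 (δ=0.09, a=0.7): (-9.329993, -13.196973, -0.673341, 8.540000)
after step 3 (δ=0.24, a=0.4): (-7.994777, -14.262084, -0.412106, 8.620000)
after step 4 (δ=0.13, a=-1.8): (-6.415111, -14.952615, -0.271237, 8.260000)

(-6.4151, -14.9526, -0.2712, 8.2600)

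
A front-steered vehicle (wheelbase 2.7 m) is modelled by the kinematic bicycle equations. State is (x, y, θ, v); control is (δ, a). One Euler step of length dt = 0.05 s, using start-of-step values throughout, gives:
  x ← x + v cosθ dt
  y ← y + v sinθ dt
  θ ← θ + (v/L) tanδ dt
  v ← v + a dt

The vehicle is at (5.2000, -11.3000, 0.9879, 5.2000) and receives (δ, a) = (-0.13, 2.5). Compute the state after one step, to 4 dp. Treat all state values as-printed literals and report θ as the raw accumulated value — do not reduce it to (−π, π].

(5.3431, -11.0829, 0.9753, 5.3250)

x' = 5.2000 + 5.2000·cos(0.9879)·0.05 = 5.3431
y' = -11.3000 + 5.2000·sin(0.9879)·0.05 = -11.0829
θ' = 0.9879 + (5.2000/2.7)·tan(-0.13)·0.05 = 0.9753
v' = 5.2000 + 2.5000·0.05 = 5.3250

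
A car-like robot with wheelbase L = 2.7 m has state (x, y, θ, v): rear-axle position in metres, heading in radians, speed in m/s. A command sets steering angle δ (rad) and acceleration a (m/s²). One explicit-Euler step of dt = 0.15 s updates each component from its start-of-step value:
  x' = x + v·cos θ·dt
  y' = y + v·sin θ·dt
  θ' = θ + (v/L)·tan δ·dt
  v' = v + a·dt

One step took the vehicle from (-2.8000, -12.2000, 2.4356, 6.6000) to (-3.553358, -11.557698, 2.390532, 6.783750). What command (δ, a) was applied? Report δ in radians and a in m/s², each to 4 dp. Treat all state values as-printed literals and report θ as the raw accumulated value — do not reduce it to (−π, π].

δ = -0.1223, a = 1.2250

a = (v'−v)/dt = (0.183750)/0.15 = 1.2250
Δθ = θ'−θ = -0.045068;  (v·dt/L) = 6.6000·0.15/2.7 = 0.366667
tan δ = Δθ·L/(v·dt) = -0.122913  →  δ = -0.1223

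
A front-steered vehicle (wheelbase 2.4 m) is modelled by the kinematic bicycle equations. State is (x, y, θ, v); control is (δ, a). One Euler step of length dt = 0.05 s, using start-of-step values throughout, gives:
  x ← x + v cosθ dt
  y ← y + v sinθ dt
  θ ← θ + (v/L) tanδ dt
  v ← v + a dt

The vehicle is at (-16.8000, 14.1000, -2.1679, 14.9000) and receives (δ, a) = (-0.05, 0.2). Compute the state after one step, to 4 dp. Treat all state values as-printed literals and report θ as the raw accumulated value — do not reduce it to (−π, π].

(-17.2189, 13.4839, -2.1834, 14.9100)

x' = -16.8000 + 14.9000·cos(-2.1679)·0.05 = -17.2189
y' = 14.1000 + 14.9000·sin(-2.1679)·0.05 = 13.4839
θ' = -2.1679 + (14.9000/2.4)·tan(-0.05)·0.05 = -2.1834
v' = 14.9000 + 0.2000·0.05 = 14.9100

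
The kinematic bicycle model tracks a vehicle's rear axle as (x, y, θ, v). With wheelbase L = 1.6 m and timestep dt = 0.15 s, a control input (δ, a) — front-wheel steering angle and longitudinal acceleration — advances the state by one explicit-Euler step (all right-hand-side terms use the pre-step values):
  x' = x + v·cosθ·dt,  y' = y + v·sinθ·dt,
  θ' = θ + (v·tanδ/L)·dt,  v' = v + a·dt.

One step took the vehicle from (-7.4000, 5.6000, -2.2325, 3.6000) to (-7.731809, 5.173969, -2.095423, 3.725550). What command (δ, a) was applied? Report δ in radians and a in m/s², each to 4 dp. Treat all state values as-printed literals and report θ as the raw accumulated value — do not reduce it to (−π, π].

a = (v'−v)/dt = (0.125550)/0.15 = 0.8370
Δθ = θ'−θ = 0.137077;  (v·dt/L) = 3.6000·0.15/1.6 = 0.337500
tan δ = Δθ·L/(v·dt) = 0.406154  →  δ = 0.3858

δ = 0.3858, a = 0.8370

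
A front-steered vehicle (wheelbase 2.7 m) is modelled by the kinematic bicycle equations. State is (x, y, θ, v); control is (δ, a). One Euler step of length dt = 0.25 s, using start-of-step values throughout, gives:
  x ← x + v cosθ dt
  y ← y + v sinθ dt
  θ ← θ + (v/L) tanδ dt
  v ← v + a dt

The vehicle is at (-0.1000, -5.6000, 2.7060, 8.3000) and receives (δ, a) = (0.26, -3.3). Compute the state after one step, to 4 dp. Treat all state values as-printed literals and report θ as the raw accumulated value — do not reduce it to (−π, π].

x' = -0.1000 + 8.3000·cos(2.7060)·0.25 = -1.9812
y' = -5.6000 + 8.3000·sin(2.7060)·0.25 = -4.7245
θ' = 2.7060 + (8.3000/2.7)·tan(0.26)·0.25 = 2.9104
v' = 8.3000 − 3.3000·0.25 = 7.4750

(-1.9812, -4.7245, 2.9104, 7.4750)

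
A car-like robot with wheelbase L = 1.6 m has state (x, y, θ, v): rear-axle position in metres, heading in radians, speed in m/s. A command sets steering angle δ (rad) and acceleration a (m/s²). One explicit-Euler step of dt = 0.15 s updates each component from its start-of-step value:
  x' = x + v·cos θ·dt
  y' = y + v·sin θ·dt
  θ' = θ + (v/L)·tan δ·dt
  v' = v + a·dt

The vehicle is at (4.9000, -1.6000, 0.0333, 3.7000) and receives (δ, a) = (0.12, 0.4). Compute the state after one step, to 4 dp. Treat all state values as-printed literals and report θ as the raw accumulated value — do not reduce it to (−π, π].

(5.4547, -1.5815, 0.0751, 3.7600)

x' = 4.9000 + 3.7000·cos(0.0333)·0.15 = 5.4547
y' = -1.6000 + 3.7000·sin(0.0333)·0.15 = -1.5815
θ' = 0.0333 + (3.7000/1.6)·tan(0.12)·0.15 = 0.0751
v' = 3.7000 + 0.4000·0.15 = 3.7600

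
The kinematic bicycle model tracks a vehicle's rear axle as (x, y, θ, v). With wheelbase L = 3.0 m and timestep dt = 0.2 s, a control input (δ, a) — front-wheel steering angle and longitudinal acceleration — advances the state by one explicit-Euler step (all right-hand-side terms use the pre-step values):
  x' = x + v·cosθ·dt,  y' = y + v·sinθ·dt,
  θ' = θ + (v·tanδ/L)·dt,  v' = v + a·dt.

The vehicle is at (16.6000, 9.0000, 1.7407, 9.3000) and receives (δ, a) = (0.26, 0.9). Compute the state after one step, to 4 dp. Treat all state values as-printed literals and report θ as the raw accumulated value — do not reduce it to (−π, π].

(16.2855, 10.8332, 1.9056, 9.4800)

x' = 16.6000 + 9.3000·cos(1.7407)·0.2 = 16.2855
y' = 9.0000 + 9.3000·sin(1.7407)·0.2 = 10.8332
θ' = 1.7407 + (9.3000/3.0)·tan(0.26)·0.2 = 1.9056
v' = 9.3000 + 0.9000·0.2 = 9.4800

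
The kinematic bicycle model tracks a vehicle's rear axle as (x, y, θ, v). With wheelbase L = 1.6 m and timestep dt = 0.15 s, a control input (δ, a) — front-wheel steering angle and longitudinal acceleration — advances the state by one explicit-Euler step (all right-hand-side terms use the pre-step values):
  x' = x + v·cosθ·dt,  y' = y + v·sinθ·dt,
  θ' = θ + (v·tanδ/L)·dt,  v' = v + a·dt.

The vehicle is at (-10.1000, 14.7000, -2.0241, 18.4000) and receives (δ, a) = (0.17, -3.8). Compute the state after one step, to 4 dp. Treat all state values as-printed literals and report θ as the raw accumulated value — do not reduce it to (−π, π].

x' = -10.1000 + 18.4000·cos(-2.0241)·0.15 = -11.3087
y' = 14.7000 + 18.4000·sin(-2.0241)·0.15 = 12.2187
θ' = -2.0241 + (18.4000/1.6)·tan(0.17)·0.15 = -1.7280
v' = 18.4000 − 3.8000·0.15 = 17.8300

(-11.3087, 12.2187, -1.7280, 17.8300)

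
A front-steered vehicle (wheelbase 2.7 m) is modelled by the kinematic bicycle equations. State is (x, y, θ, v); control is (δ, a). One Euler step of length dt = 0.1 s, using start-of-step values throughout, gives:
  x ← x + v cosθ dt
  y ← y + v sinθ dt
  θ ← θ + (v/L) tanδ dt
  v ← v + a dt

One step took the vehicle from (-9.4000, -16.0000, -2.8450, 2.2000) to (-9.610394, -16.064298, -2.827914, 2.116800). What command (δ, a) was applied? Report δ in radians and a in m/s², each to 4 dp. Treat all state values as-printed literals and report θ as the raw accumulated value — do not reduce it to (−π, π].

δ = 0.2067, a = -0.8320

a = (v'−v)/dt = (-0.083200)/0.1 = -0.8320
Δθ = θ'−θ = 0.017086;  (v·dt/L) = 2.2000·0.1/2.7 = 0.081481
tan δ = Δθ·L/(v·dt) = 0.209692  →  δ = 0.2067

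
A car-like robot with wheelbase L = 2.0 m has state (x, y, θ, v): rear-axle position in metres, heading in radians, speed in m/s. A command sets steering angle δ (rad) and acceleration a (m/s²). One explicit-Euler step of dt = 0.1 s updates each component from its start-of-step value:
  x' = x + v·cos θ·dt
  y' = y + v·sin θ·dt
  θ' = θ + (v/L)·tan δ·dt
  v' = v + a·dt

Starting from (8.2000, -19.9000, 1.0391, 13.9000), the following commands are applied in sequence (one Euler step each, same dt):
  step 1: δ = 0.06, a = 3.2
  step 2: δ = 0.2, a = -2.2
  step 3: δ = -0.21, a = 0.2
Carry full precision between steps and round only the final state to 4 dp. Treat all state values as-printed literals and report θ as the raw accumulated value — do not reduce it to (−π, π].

(10.0484, -16.1301, 1.0758, 14.0200)

after step 1 (δ=0.06, a=3.2): (8.904725, -18.701892, 1.080850, 14.220000)
after step 2 (δ=0.2, a=-2.2): (9.573887, -17.447179, 1.224977, 14.000000)
after step 3 (δ=-0.21, a=0.2): (10.048442, -16.130061, 1.075777, 14.020000)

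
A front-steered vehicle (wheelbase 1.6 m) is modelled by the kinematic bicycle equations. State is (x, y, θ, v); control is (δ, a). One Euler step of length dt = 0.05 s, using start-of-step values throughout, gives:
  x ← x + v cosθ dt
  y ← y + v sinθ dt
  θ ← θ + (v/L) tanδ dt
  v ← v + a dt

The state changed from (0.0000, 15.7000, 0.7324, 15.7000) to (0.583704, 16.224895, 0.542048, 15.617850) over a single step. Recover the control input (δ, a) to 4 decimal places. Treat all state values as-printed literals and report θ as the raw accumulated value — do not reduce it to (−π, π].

δ = -0.3701, a = -1.6430

a = (v'−v)/dt = (-0.082150)/0.05 = -1.6430
Δθ = θ'−θ = -0.190352;  (v·dt/L) = 15.7000·0.05/1.6 = 0.490625
tan δ = Δθ·L/(v·dt) = -0.387979  →  δ = -0.3701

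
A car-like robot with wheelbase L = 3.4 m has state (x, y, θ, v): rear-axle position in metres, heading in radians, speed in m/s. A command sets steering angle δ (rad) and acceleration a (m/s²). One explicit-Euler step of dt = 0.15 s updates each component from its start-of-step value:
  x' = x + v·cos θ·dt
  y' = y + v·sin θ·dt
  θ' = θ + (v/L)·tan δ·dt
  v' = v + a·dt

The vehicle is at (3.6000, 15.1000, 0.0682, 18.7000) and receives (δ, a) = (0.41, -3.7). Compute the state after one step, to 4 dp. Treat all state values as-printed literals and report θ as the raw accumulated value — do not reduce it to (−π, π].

x' = 3.6000 + 18.7000·cos(0.0682)·0.15 = 6.3985
y' = 15.1000 + 18.7000·sin(0.0682)·0.15 = 15.2912
θ' = 0.0682 + (18.7000/3.4)·tan(0.41)·0.15 = 0.4268
v' = 18.7000 − 3.7000·0.15 = 18.1450

(6.3985, 15.2912, 0.4268, 18.1450)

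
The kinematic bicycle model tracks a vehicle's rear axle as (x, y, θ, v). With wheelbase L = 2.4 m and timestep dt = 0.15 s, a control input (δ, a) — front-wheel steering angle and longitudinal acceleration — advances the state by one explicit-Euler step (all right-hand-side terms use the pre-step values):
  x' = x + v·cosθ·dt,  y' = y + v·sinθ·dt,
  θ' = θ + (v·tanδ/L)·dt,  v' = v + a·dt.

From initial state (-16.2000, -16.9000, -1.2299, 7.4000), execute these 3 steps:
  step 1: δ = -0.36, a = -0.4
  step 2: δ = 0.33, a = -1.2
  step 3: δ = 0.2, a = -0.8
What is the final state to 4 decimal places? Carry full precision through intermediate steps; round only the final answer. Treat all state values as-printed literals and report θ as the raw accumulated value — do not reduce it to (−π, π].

after step 1 (δ=-0.36, a=-0.4): (-15.828892, -17.946125, -1.403986, 7.340000)
after step 2 (δ=0.33, a=-1.2): (-15.646084, -19.031843, -1.246853, 7.160000)
after step 3 (δ=0.2, a=-0.8): (-15.304222, -20.049982, -1.156140, 7.040000)

(-15.3042, -20.0500, -1.1561, 7.0400)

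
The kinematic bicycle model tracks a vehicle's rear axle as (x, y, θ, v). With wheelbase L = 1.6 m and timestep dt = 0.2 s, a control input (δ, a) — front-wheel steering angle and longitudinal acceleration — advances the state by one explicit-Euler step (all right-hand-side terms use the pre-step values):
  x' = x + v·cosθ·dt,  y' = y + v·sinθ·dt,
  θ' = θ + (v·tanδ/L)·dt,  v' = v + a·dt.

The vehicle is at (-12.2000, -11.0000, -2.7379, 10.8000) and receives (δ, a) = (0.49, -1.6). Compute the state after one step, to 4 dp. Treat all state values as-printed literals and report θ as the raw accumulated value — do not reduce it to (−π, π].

x' = -12.2000 + 10.8000·cos(-2.7379)·0.2 = -14.1864
y' = -11.0000 + 10.8000·sin(-2.7379)·0.2 = -11.8485
θ' = -2.7379 + (10.8000/1.6)·tan(0.49)·0.2 = -2.0178
v' = 10.8000 − 1.6000·0.2 = 10.4800

(-14.1864, -11.8485, -2.0178, 10.4800)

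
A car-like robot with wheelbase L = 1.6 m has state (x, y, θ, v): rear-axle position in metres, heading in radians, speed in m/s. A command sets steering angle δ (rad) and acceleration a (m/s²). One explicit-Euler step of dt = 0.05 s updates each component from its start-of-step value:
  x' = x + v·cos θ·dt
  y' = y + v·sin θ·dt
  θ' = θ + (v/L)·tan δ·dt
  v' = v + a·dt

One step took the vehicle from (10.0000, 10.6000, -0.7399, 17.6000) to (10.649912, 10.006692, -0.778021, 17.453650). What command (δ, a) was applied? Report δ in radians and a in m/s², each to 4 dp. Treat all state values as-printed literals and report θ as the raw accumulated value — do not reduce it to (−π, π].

δ = -0.0692, a = -2.9270

a = (v'−v)/dt = (-0.146350)/0.05 = -2.9270
Δθ = θ'−θ = -0.038121;  (v·dt/L) = 17.6000·0.05/1.6 = 0.550000
tan δ = Δθ·L/(v·dt) = -0.069311  →  δ = -0.0692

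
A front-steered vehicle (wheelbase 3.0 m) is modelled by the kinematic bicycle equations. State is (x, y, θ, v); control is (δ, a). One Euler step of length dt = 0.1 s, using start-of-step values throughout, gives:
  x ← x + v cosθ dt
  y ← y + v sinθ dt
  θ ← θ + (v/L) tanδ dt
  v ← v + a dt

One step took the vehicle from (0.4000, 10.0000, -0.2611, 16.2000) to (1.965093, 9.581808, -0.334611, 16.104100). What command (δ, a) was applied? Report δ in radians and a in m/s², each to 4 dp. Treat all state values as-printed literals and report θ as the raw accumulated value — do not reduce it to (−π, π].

a = (v'−v)/dt = (-0.095900)/0.1 = -0.9590
Δθ = θ'−θ = -0.073511;  (v·dt/L) = 16.2000·0.1/3.0 = 0.540000
tan δ = Δθ·L/(v·dt) = -0.136131  →  δ = -0.1353

δ = -0.1353, a = -0.9590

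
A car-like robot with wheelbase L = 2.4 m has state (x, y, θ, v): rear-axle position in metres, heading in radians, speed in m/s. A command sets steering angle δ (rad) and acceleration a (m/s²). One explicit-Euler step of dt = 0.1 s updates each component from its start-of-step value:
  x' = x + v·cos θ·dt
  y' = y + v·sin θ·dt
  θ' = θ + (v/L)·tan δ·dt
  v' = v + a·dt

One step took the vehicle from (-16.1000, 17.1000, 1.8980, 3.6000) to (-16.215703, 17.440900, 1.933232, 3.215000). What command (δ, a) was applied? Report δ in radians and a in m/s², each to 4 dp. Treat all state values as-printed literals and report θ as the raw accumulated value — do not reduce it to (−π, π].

a = (v'−v)/dt = (-0.385000)/0.1 = -3.8500
Δθ = θ'−θ = 0.035232;  (v·dt/L) = 3.6000·0.1/2.4 = 0.150000
tan δ = Δθ·L/(v·dt) = 0.234880  →  δ = 0.2307

δ = 0.2307, a = -3.8500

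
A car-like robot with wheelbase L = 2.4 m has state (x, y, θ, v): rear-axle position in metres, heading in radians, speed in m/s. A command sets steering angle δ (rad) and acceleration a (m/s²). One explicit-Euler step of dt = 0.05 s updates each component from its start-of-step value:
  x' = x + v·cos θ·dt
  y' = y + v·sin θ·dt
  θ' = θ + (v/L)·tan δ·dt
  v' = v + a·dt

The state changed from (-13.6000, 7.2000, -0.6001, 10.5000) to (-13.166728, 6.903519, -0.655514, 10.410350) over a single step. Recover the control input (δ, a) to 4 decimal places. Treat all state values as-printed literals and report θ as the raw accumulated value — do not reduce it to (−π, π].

δ = -0.2481, a = -1.7930

a = (v'−v)/dt = (-0.089650)/0.05 = -1.7930
Δθ = θ'−θ = -0.055414;  (v·dt/L) = 10.5000·0.05/2.4 = 0.218750
tan δ = Δθ·L/(v·dt) = -0.253321  →  δ = -0.2481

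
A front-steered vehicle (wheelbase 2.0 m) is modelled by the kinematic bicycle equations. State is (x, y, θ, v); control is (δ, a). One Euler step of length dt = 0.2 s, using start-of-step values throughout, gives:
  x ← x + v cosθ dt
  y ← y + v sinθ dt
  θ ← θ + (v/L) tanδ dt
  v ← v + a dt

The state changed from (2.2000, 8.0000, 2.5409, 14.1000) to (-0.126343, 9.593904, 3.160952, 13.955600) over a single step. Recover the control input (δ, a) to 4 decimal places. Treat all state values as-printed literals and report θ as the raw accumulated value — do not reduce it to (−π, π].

a = (v'−v)/dt = (-0.144400)/0.2 = -0.7220
Δθ = θ'−θ = 0.620052;  (v·dt/L) = 14.1000·0.2/2.0 = 1.410000
tan δ = Δθ·L/(v·dt) = 0.439753  →  δ = 0.4143

δ = 0.4143, a = -0.7220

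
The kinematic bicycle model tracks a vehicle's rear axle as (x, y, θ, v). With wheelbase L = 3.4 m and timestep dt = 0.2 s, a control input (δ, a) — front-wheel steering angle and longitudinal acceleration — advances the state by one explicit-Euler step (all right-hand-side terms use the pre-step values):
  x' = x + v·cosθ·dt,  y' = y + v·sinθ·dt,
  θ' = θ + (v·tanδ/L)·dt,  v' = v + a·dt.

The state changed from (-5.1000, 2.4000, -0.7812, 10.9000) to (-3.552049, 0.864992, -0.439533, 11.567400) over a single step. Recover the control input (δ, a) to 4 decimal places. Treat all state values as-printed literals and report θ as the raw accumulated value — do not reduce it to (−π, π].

δ = 0.4896, a = 3.3370

a = (v'−v)/dt = (0.667400)/0.2 = 3.3370
Δθ = θ'−θ = 0.341667;  (v·dt/L) = 10.9000·0.2/3.4 = 0.641176
tan δ = Δθ·L/(v·dt) = 0.532875  →  δ = 0.4896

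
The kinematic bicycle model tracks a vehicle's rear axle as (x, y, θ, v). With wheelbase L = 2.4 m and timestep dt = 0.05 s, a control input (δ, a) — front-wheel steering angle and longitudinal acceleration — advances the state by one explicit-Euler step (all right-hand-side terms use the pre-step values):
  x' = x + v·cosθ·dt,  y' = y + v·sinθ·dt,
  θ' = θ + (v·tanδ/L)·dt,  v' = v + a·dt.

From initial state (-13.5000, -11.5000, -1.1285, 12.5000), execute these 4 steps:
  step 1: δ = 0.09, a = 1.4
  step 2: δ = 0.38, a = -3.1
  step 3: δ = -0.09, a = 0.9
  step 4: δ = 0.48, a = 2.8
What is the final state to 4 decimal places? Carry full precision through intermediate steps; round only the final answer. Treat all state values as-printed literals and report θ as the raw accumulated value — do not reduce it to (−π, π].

(-12.2910, -13.6810, -0.8886, 12.6000)

after step 1 (δ=0.09, a=1.4): (-13.232490, -12.064857, -1.104999, 12.570000)
after step 2 (δ=0.38, a=-3.1): (-12.950208, -12.626399, -1.000403, 12.415000)
after step 3 (δ=-0.09, a=0.9): (-12.615026, -13.148877, -1.023744, 12.460000)
after step 4 (δ=0.48, a=2.8): (-12.290959, -13.680957, -0.888602, 12.600000)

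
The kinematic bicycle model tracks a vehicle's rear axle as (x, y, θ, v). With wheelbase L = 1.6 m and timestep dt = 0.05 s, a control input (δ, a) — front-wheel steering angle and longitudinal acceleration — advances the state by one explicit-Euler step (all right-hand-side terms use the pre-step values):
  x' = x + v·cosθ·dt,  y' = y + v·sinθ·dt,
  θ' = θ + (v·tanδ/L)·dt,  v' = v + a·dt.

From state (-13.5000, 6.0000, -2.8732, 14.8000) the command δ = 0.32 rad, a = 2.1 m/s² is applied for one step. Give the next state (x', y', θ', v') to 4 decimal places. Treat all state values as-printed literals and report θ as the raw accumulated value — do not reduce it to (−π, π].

(-14.2135, 5.8038, -2.7199, 14.9050)

x' = -13.5000 + 14.8000·cos(-2.8732)·0.05 = -14.2135
y' = 6.0000 + 14.8000·sin(-2.8732)·0.05 = 5.8038
θ' = -2.8732 + (14.8000/1.6)·tan(0.32)·0.05 = -2.7199
v' = 14.8000 + 2.1000·0.05 = 14.9050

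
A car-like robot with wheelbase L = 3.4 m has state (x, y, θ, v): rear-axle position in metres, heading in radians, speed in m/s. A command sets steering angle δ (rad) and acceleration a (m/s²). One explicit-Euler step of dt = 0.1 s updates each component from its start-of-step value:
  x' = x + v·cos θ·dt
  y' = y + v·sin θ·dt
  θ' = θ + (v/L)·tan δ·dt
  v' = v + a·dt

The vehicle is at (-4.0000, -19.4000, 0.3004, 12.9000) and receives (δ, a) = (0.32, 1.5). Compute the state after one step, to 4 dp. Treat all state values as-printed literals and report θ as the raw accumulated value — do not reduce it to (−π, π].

(-2.7678, -19.0183, 0.4261, 13.0500)

x' = -4.0000 + 12.9000·cos(0.3004)·0.1 = -2.7678
y' = -19.4000 + 12.9000·sin(0.3004)·0.1 = -19.0183
θ' = 0.3004 + (12.9000/3.4)·tan(0.32)·0.1 = 0.4261
v' = 12.9000 + 1.5000·0.1 = 13.0500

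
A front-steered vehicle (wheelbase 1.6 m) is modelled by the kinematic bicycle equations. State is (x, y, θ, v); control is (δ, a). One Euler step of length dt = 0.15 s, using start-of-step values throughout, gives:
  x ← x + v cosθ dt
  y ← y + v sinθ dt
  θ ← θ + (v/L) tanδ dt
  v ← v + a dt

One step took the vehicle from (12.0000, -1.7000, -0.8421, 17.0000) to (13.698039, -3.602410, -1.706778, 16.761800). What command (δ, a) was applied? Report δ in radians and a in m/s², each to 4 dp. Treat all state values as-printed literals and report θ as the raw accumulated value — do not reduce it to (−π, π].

δ = -0.4971, a = -1.5880

a = (v'−v)/dt = (-0.238200)/0.15 = -1.5880
Δθ = θ'−θ = -0.864678;  (v·dt/L) = 17.0000·0.15/1.6 = 1.593750
tan δ = Δθ·L/(v·dt) = -0.542543  →  δ = -0.4971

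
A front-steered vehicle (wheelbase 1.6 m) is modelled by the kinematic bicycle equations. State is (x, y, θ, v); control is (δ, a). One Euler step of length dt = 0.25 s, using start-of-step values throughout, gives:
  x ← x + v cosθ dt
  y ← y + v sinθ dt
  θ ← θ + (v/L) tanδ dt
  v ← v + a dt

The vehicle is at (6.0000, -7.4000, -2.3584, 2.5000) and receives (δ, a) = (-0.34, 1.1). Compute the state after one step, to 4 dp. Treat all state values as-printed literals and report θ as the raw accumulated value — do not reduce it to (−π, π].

x' = 6.0000 + 2.5000·cos(-2.3584)·0.25 = 5.5571
y' = -7.4000 + 2.5000·sin(-2.3584)·0.25 = -7.8410
θ' = -2.3584 + (2.5000/1.6)·tan(-0.34)·0.25 = -2.4966
v' = 2.5000 + 1.1000·0.25 = 2.7750

(5.5571, -7.8410, -2.4966, 2.7750)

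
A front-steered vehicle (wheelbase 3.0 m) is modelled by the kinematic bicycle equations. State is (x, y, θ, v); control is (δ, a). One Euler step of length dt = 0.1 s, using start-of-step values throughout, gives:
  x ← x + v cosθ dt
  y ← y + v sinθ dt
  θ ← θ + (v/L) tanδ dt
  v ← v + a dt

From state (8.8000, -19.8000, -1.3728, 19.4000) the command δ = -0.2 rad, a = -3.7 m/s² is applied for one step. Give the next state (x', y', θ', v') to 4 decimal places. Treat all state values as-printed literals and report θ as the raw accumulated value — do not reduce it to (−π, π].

(9.1816, -21.7021, -1.5039, 19.0300)

x' = 8.8000 + 19.4000·cos(-1.3728)·0.1 = 9.1816
y' = -19.8000 + 19.4000·sin(-1.3728)·0.1 = -21.7021
θ' = -1.3728 + (19.4000/3.0)·tan(-0.2)·0.1 = -1.5039
v' = 19.4000 − 3.7000·0.1 = 19.0300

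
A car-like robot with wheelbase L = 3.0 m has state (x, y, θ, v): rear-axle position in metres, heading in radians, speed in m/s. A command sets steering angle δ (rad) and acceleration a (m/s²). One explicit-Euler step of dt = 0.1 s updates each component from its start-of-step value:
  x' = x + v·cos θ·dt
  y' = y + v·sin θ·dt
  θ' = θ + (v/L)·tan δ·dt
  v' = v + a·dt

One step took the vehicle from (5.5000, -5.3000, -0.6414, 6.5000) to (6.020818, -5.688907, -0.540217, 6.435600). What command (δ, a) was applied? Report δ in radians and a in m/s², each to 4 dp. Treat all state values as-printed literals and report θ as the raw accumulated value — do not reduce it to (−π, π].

δ = 0.4369, a = -0.6440

a = (v'−v)/dt = (-0.064400)/0.1 = -0.6440
Δθ = θ'−θ = 0.101183;  (v·dt/L) = 6.5000·0.1/3.0 = 0.216667
tan δ = Δθ·L/(v·dt) = 0.466998  →  δ = 0.4369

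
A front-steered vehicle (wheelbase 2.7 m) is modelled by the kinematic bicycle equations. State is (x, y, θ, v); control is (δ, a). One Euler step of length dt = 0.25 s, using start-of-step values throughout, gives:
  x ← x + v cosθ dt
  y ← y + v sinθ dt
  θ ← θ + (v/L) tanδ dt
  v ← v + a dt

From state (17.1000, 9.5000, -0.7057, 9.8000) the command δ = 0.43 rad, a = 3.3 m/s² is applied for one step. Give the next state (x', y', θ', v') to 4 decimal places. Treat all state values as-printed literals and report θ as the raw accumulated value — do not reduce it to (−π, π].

(18.9648, 7.9110, -0.2895, 10.6250)

x' = 17.1000 + 9.8000·cos(-0.7057)·0.25 = 18.9648
y' = 9.5000 + 9.8000·sin(-0.7057)·0.25 = 7.9110
θ' = -0.7057 + (9.8000/2.7)·tan(0.43)·0.25 = -0.2895
v' = 9.8000 + 3.3000·0.25 = 10.6250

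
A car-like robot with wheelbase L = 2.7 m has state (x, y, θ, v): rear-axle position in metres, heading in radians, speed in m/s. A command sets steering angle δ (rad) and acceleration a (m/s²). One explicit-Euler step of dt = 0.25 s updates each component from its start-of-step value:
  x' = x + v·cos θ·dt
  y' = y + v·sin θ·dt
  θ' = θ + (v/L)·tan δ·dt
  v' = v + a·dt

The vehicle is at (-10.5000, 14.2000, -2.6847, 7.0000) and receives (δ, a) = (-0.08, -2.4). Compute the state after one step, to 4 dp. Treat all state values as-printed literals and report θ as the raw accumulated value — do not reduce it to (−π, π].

x' = -10.5000 + 7.0000·cos(-2.6847)·0.25 = -12.0705
y' = 14.2000 + 7.0000·sin(-2.6847)·0.25 = 13.4280
θ' = -2.6847 + (7.0000/2.7)·tan(-0.08)·0.25 = -2.7367
v' = 7.0000 − 2.4000·0.25 = 6.4000

(-12.0705, 13.4280, -2.7367, 6.4000)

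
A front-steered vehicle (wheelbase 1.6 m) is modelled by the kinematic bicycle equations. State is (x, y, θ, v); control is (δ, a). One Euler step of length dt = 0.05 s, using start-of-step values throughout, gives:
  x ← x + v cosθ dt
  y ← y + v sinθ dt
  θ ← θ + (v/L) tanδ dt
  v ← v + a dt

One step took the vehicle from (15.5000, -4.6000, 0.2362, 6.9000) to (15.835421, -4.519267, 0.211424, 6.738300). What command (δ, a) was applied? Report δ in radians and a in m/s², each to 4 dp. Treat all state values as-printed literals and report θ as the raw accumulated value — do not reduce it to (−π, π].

a = (v'−v)/dt = (-0.161700)/0.05 = -3.2340
Δθ = θ'−θ = -0.024776;  (v·dt/L) = 6.9000·0.05/1.6 = 0.215625
tan δ = Δθ·L/(v·dt) = -0.114903  →  δ = -0.1144

δ = -0.1144, a = -3.2340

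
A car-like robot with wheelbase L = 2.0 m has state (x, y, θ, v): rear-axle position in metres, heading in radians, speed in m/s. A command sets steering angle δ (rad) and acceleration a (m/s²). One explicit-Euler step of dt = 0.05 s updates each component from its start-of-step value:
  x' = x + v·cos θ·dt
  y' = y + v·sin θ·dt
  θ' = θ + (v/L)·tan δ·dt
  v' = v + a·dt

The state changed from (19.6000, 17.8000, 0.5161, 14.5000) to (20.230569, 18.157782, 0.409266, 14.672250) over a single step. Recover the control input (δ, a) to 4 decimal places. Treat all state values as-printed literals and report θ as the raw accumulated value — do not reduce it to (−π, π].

δ = -0.2866, a = 3.4450

a = (v'−v)/dt = (0.172250)/0.05 = 3.4450
Δθ = θ'−θ = -0.106834;  (v·dt/L) = 14.5000·0.05/2.0 = 0.362500
tan δ = Δθ·L/(v·dt) = -0.294714  →  δ = -0.2866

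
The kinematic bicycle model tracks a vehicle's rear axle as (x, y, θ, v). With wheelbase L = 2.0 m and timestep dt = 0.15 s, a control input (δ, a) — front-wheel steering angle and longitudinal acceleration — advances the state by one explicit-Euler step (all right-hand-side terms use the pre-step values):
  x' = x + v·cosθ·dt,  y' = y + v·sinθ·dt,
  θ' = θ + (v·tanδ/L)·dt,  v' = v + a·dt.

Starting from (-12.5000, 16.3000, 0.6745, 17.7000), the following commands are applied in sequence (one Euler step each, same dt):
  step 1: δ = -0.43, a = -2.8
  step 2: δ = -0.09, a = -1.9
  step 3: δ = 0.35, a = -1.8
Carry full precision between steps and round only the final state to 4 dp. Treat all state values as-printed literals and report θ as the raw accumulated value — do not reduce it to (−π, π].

after step 1 (δ=-0.43, a=-2.8): (-10.426394, 17.958066, 0.065681, 17.280000)
after step 2 (δ=-0.09, a=-1.9): (-7.839983, 18.128187, -0.051275, 16.995000)
after step 3 (δ=0.35, a=-1.8): (-5.294083, 17.997531, 0.413999, 16.725000)

(-5.2941, 17.9975, 0.4140, 16.7250)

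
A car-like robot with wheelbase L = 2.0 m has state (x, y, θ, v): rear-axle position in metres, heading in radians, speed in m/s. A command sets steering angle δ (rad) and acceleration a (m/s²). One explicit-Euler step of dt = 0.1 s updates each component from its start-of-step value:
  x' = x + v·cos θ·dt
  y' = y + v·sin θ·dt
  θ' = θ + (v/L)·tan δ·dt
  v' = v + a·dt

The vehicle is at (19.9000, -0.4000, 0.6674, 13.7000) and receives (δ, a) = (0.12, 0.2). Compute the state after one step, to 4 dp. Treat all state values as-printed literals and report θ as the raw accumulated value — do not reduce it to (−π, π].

(20.9760, 0.4480, 0.7500, 13.7200)

x' = 19.9000 + 13.7000·cos(0.6674)·0.1 = 20.9760
y' = -0.4000 + 13.7000·sin(0.6674)·0.1 = 0.4480
θ' = 0.6674 + (13.7000/2.0)·tan(0.12)·0.1 = 0.7500
v' = 13.7000 + 0.2000·0.1 = 13.7200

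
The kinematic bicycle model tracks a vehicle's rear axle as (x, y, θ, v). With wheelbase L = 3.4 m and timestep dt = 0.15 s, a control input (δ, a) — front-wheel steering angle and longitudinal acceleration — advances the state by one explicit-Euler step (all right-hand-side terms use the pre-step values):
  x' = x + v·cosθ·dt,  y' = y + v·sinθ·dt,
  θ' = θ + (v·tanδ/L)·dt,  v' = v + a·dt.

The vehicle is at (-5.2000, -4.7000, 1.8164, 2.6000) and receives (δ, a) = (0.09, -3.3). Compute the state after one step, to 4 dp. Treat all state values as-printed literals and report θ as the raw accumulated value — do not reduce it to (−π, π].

x' = -5.2000 + 2.6000·cos(1.8164)·0.15 = -5.2948
y' = -4.7000 + 2.6000·sin(1.8164)·0.15 = -4.3217
θ' = 1.8164 + (2.6000/3.4)·tan(0.09)·0.15 = 1.8268
v' = 2.6000 − 3.3000·0.15 = 2.1050

(-5.2948, -4.3217, 1.8268, 2.1050)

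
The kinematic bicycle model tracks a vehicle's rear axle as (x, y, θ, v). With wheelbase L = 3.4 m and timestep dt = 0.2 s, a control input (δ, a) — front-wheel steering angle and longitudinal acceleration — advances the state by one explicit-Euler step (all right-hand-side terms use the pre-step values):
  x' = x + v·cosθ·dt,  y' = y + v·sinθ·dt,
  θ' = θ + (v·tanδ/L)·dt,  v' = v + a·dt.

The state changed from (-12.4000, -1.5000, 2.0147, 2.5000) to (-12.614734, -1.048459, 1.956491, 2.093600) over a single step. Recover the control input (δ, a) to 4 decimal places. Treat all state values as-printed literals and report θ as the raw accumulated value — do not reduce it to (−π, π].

a = (v'−v)/dt = (-0.406400)/0.2 = -2.0320
Δθ = θ'−θ = -0.058209;  (v·dt/L) = 2.5000·0.2/3.4 = 0.147059
tan δ = Δθ·L/(v·dt) = -0.395821  →  δ = -0.3769

δ = -0.3769, a = -2.0320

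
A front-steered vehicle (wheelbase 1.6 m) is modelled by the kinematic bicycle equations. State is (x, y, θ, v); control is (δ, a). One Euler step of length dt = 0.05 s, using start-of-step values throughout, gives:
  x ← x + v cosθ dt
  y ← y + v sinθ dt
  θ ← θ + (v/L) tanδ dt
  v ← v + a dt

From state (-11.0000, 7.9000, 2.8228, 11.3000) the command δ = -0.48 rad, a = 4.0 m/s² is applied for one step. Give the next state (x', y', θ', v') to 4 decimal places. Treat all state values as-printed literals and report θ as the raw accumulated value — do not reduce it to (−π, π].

(-11.5365, 8.0771, 2.6390, 11.5000)

x' = -11.0000 + 11.3000·cos(2.8228)·0.05 = -11.5365
y' = 7.9000 + 11.3000·sin(2.8228)·0.05 = 8.0771
θ' = 2.8228 + (11.3000/1.6)·tan(-0.48)·0.05 = 2.6390
v' = 11.3000 + 4.0000·0.05 = 11.5000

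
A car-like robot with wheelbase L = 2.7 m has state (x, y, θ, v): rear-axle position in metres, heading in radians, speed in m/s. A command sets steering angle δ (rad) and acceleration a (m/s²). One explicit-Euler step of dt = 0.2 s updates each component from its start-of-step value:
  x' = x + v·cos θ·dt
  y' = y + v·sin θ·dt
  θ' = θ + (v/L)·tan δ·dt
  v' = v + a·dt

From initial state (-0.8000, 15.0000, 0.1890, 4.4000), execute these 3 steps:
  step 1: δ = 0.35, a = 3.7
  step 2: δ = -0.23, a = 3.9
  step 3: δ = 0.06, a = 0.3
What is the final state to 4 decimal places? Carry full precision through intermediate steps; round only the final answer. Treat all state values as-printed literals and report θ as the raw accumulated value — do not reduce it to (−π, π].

(2.1997, 15.7340, 0.2452, 5.9800)

after step 1 (δ=0.35, a=3.7): (0.064329, 15.165332, 0.307972, 5.140000)
after step 2 (δ=-0.23, a=3.9): (1.043962, 15.476946, 0.218824, 5.920000)
after step 3 (δ=0.06, a=0.3): (2.199728, 15.733971, 0.245167, 5.980000)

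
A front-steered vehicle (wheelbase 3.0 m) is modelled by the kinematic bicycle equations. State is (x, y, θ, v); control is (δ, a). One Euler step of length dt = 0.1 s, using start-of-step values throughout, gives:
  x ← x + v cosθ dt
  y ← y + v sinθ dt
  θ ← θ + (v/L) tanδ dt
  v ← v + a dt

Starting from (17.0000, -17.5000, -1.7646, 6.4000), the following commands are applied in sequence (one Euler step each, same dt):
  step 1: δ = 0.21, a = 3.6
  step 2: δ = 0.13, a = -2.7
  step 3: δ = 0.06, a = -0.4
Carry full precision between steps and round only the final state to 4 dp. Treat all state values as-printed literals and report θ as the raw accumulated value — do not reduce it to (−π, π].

(16.6999, -19.4410, -1.6767, 6.4500)

after step 1 (δ=0.21, a=3.6): (16.876741, -18.128018, -1.719130, 6.760000)
after step 2 (δ=0.13, a=-2.7): (16.776835, -18.796595, -1.689670, 6.490000)
after step 3 (δ=0.06, a=-0.4): (16.699867, -19.441015, -1.676675, 6.450000)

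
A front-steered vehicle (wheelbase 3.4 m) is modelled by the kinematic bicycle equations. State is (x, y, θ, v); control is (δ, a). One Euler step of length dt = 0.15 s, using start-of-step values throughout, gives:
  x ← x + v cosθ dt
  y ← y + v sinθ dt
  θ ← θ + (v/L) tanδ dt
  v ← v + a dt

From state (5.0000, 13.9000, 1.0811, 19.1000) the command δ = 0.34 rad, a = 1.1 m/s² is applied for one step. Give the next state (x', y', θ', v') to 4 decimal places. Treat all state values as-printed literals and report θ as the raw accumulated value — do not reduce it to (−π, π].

(6.3476, 16.4283, 1.3792, 19.2650)

x' = 5.0000 + 19.1000·cos(1.0811)·0.15 = 6.3476
y' = 13.9000 + 19.1000·sin(1.0811)·0.15 = 16.4283
θ' = 1.0811 + (19.1000/3.4)·tan(0.34)·0.15 = 1.3792
v' = 19.1000 + 1.1000·0.15 = 19.2650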